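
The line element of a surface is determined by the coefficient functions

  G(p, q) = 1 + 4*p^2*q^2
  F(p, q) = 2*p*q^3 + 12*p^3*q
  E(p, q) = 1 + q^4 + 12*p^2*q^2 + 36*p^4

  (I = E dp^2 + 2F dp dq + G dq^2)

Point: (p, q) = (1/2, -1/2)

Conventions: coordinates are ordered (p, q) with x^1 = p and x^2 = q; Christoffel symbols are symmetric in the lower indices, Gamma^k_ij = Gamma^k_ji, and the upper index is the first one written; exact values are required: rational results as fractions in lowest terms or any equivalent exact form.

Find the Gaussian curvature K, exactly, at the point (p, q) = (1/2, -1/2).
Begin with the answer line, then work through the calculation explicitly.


Answer: K = 1280/4761

E = 65/16, F = -7/8, G = 5/4, EG - F^2 = 69/16 at the point
E_p = 21, E_q = -7/2, F_p = -19/4, F_q = 9/4, G_p = 1, G_q = -1
E_qq = 9, F_pq = 21/2, G_pp = 2
Compute both Brioschi determinants and normalise by (EG - F^2)^2.
M1 = [[-E_qq/2 + F_pq - G_pp/2, E_p/2, F_p - E_q/2], [F_q - G_p/2, E, F], [G_q/2, F, G]] = [[5, 21/2, -3], [7/4, 65/16, -7/8], [-1/2, -7/8, 5/4]]; det M1 = 27/16
M2 = [[0, E_q/2, G_p/2], [E_q/2, E, F], [G_p/2, F, G]] = [[0, -7/4, 1/2], [-7/4, 65/16, -7/8], [1/2, -7/8, 5/4]]; det M2 = -53/16
det M1 - det M2 = 5; K = 5 / (69/16)^2 = 1280/4761


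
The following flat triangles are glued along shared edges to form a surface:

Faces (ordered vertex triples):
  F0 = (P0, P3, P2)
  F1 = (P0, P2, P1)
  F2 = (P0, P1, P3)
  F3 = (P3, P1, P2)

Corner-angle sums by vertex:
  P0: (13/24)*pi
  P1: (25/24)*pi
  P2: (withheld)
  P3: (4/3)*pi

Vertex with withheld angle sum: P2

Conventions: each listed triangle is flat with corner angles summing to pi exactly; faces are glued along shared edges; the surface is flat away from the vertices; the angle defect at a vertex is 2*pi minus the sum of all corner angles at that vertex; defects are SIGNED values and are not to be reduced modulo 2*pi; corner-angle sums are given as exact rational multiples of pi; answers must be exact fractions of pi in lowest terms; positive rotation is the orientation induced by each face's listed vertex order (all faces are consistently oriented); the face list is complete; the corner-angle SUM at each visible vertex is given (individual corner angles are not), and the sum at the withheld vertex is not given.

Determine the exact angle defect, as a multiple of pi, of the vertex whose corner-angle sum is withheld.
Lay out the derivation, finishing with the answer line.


V = 4, E = 6, F = 4; chi = V - E + F = 2
Gauss-Bonnet: total defect = 2*pi*chi = 4*pi; visible defects sum to (37/12)*pi

Answer: defect(P2) = (11/12)*pi


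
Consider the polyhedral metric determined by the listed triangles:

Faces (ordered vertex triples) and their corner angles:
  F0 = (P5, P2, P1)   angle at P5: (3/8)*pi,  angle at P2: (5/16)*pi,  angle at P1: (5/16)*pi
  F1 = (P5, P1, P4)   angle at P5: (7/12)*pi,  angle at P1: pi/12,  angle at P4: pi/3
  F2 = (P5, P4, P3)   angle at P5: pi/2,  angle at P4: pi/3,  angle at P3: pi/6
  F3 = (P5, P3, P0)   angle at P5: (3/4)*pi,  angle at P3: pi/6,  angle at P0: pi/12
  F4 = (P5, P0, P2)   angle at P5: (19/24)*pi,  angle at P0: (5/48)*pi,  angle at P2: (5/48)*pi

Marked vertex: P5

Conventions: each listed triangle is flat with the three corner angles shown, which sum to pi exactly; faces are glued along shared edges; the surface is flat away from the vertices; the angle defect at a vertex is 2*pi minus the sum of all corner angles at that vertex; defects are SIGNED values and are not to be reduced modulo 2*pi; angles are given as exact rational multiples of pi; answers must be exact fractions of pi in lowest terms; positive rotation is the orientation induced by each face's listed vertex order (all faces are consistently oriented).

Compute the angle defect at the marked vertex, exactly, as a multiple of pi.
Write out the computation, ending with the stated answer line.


Sum of corner angles at P5: 3*pi
defect = 2*pi - 3*pi

Answer: defect(P5) = -pi


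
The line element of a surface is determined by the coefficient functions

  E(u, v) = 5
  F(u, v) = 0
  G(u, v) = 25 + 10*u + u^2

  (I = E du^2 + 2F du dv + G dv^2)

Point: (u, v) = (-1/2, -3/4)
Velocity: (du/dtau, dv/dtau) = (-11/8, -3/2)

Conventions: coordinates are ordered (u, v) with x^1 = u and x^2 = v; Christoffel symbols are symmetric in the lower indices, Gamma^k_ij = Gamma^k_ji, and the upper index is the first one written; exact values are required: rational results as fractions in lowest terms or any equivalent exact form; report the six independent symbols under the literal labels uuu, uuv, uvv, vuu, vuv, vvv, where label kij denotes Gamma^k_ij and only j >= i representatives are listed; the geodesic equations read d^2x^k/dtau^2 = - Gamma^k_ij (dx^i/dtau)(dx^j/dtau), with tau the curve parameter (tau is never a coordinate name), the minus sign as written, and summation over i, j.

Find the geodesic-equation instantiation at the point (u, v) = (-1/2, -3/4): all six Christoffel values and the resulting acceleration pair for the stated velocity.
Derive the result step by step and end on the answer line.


E = 5, F = 0, G = 81/4 at the point
E_u = 0, E_v = 0, F_u = 0, F_v = 0, G_u = 9, G_v = 0
EG - F^2 = 405/4;  g^inv = (4/405) * [[81/4, 0], [0, 5]]
first-kind symbols [ij,l] = (1/2)(d_i g_jl + d_j g_il - d_l g_ij): [uu,u] = E_u/2 = 0, [uu,v] = F_u - E_v/2 = 0, [uv,u] = E_v/2 = 0, [uv,v] = G_u/2 = 9/2, [vv,u] = F_v - G_u/2 = -9/2, [vv,v] = G_v/2 = 0
Gamma^u_ij = (G*[ij,u] - F*[ij,v])/(EG - F^2), Gamma^v_ij = (E*[ij,v] - F*[ij,u])/(EG - F^2)
Gamma_uuu = 0, Gamma_uuv = 0, Gamma_uvv = -9/10, Gamma_vuu = 0, Gamma_vuv = 2/9, Gamma_vvv = 0
d^2u/dtau^2 = -(Gamma_uuu*(-11/8)^2 + 2*Gamma_uuv*(-11/8)*(-3/2) + Gamma_uvv*(-3/2)^2) = 81/40
d^2v/dtau^2 = -(Gamma_vuu*(-11/8)^2 + 2*Gamma_vuv*(-11/8)*(-3/2) + Gamma_vvv*(-3/2)^2) = -11/12

Answer: Gamma_uuu = 0, Gamma_uuv = 0, Gamma_uvv = -9/10, Gamma_vuu = 0, Gamma_vuv = 2/9, Gamma_vvv = 0; accelerations (d^2u/dtau^2, d^2v/dtau^2) = (81/40, -11/12)


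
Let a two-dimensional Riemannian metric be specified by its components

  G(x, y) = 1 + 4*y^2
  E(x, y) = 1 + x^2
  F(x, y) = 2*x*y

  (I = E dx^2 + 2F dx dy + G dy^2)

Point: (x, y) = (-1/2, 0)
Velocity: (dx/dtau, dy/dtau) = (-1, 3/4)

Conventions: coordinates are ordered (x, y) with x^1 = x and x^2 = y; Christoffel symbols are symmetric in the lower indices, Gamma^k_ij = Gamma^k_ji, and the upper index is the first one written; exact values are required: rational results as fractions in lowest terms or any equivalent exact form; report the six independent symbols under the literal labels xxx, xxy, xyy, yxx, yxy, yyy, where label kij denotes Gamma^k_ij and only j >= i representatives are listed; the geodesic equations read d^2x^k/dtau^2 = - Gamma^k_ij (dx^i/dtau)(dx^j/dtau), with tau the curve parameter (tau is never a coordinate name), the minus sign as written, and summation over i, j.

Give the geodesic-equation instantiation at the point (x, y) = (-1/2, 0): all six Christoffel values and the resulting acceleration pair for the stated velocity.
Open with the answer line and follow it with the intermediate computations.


Answer: Gamma_xxx = -2/5, Gamma_xxy = 0, Gamma_xyy = -4/5, Gamma_yxx = 0, Gamma_yxy = 0, Gamma_yyy = 0; accelerations (d^2x/dtau^2, d^2y/dtau^2) = (17/20, 0)

E = 5/4, F = 0, G = 1 at the point
E_x = -1, E_y = 0, F_x = 0, F_y = -1, G_x = 0, G_y = 0
EG - F^2 = 5/4;  g^inv = (4/5) * [[1, 0], [0, 5/4]]
first-kind symbols [ij,l] = (1/2)(d_i g_jl + d_j g_il - d_l g_ij): [xx,x] = E_x/2 = -1/2, [xx,y] = F_x - E_y/2 = 0, [xy,x] = E_y/2 = 0, [xy,y] = G_x/2 = 0, [yy,x] = F_y - G_x/2 = -1, [yy,y] = G_y/2 = 0
Gamma^x_ij = (G*[ij,x] - F*[ij,y])/(EG - F^2), Gamma^y_ij = (E*[ij,y] - F*[ij,x])/(EG - F^2)
Gamma_xxx = -2/5, Gamma_xxy = 0, Gamma_xyy = -4/5, Gamma_yxx = 0, Gamma_yxy = 0, Gamma_yyy = 0
d^2x/dtau^2 = -(Gamma_xxx*(-1)^2 + 2*Gamma_xxy*(-1)*(3/4) + Gamma_xyy*(3/4)^2) = 17/20
d^2y/dtau^2 = -(Gamma_yxx*(-1)^2 + 2*Gamma_yxy*(-1)*(3/4) + Gamma_yyy*(3/4)^2) = 0


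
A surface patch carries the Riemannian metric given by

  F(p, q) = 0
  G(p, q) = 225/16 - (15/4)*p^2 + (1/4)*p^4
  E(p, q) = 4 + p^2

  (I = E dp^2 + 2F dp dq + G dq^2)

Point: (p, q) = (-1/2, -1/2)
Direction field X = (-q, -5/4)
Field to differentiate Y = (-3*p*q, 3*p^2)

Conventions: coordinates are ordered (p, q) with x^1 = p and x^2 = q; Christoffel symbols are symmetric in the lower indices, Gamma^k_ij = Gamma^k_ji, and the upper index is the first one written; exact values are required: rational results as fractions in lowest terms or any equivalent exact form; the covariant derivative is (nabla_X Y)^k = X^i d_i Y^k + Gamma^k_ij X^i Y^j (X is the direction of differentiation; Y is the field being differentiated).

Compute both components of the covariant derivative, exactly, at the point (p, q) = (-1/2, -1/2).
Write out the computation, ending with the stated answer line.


E = 17/4, F = 0, G = 841/64 at the point
E_p = -1, E_q = 0, F_p = 0, F_q = 0, G_p = 29/8, G_q = 0
EG - F^2 = 14297/256;  g^inv = (256/14297) * [[841/64, 0], [0, 17/4]]
first-kind symbols [ij,l] = (1/2)(d_i g_jl + d_j g_il - d_l g_ij): [pp,p] = E_p/2 = -1/2, [pp,q] = F_p - E_q/2 = 0, [pq,p] = E_q/2 = 0, [pq,q] = G_p/2 = 29/16, [qq,p] = F_q - G_p/2 = -29/16, [qq,q] = G_q/2 = 0
Gamma^p_ij = (G*[ij,p] - F*[ij,q])/(EG - F^2), Gamma^q_ij = (E*[ij,q] - F*[ij,p])/(EG - F^2)
Gamma_ppp = -2/17, Gamma_ppq = 0, Gamma_pqq = -29/68, Gamma_qpp = 0, Gamma_qpq = 4/29, Gamma_qqq = 0
X = (1/2, -5/4), Y = (-3/4, 3/4) at the point

Answer: (nabla_X Y)^p = -741/1088, (nabla_X Y)^q = -153/116


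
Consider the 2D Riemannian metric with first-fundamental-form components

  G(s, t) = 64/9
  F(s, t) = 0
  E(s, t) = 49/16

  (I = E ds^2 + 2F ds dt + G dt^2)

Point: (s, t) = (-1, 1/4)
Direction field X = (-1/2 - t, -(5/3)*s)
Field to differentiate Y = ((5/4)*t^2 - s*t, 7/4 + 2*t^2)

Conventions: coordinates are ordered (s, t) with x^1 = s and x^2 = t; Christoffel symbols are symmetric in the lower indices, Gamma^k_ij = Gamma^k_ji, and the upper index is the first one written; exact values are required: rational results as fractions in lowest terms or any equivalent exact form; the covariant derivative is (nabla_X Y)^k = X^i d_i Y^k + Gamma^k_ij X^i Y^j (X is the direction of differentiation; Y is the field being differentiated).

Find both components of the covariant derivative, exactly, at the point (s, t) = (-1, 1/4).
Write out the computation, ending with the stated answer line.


E = 49/16, F = 0, G = 64/9 at the point
E_s = 0, E_t = 0, F_s = 0, F_t = 0, G_s = 0, G_t = 0
EG - F^2 = 196/9;  g^inv = (9/196) * [[64/9, 0], [0, 49/16]]
first-kind symbols [ij,l] = (1/2)(d_i g_jl + d_j g_il - d_l g_ij): [ss,s] = E_s/2 = 0, [ss,t] = F_s - E_t/2 = 0, [st,s] = E_t/2 = 0, [st,t] = G_s/2 = 0, [tt,s] = F_t - G_s/2 = 0, [tt,t] = G_t/2 = 0
Gamma^s_ij = (G*[ij,s] - F*[ij,t])/(EG - F^2), Gamma^t_ij = (E*[ij,t] - F*[ij,s])/(EG - F^2)
Gamma_sss = 0, Gamma_sst = 0, Gamma_stt = 0, Gamma_tss = 0, Gamma_tst = 0, Gamma_ttt = 0
X = (-3/4, 5/3), Y = (21/64, 15/8) at the point

Answer: (nabla_X Y)^s = 139/48, (nabla_X Y)^t = 5/3


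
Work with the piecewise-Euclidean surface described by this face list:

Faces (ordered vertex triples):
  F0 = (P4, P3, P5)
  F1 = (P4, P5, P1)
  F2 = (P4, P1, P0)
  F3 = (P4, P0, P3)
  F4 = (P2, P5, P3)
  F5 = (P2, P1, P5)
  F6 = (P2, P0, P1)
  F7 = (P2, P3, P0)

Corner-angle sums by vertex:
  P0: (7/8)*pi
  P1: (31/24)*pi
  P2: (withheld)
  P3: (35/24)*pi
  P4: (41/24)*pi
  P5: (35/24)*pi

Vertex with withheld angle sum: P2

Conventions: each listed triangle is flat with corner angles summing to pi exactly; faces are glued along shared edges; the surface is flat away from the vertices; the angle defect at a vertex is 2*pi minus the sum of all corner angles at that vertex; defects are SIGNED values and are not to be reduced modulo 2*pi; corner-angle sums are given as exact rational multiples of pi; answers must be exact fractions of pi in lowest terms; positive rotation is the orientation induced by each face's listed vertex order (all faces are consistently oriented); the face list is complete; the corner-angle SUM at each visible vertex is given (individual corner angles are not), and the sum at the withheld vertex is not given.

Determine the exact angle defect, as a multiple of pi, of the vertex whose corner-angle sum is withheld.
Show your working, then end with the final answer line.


V = 6, E = 12, F = 8; chi = V - E + F = 2
Gauss-Bonnet: total defect = 2*pi*chi = 4*pi; visible defects sum to (77/24)*pi

Answer: defect(P2) = (19/24)*pi


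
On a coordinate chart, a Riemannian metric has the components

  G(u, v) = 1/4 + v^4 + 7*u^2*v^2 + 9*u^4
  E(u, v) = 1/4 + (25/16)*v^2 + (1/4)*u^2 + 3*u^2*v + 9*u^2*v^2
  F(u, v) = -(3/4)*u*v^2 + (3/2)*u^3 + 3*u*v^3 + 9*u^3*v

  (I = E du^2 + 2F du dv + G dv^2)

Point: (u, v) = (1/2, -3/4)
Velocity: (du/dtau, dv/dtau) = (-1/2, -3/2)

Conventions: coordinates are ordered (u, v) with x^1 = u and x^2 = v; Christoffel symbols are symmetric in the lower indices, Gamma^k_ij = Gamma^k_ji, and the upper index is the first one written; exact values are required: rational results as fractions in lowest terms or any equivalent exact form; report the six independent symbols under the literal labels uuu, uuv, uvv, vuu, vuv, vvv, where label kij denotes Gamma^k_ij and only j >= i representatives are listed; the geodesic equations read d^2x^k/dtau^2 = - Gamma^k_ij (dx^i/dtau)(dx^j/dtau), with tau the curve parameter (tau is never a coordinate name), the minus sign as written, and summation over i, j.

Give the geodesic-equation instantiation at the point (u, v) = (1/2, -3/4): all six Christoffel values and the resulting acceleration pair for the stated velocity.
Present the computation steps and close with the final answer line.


E = 485/256, F = -3/2, G = 541/256 at the point
E_u = 49/16, E_v = -159/32, F_u = -45/8, F_v = 135/32, G_u = 135/16, G_v = -69/16
EG - F^2 = 114929/65536;  g^inv = (65536/114929) * [[541/256, 3/2], [3/2, 485/256]]
first-kind symbols [ij,l] = (1/2)(d_i g_jl + d_j g_il - d_l g_ij): [uu,u] = E_u/2 = 49/32, [uu,v] = F_u - E_v/2 = -201/64, [uv,u] = E_v/2 = -159/64, [uv,v] = G_u/2 = 135/32, [vv,u] = F_v - G_u/2 = 0, [vv,v] = G_v/2 = -69/32
Gamma^u_ij = (G*[ij,u] - F*[ij,v])/(EG - F^2), Gamma^v_ij = (E*[ij,v] - F*[ij,u])/(EG - F^2)
Gamma_uuu = -344/409, Gamma_uuv = 70644/114929, Gamma_uvv = -211968/114929, Gamma_vuu = -852/409, Gamma_vuv = 279576/114929, Gamma_vvv = -267720/114929
d^2u/dtau^2 = -(Gamma_uuu*(-1/2)^2 + 2*Gamma_uuv*(-1/2)*(-3/2) + Gamma_uvv*(-3/2)^2) = 395128/114929
d^2v/dtau^2 = -(Gamma_vuu*(-1/2)^2 + 2*Gamma_vuv*(-1/2)*(-3/2) + Gamma_vvv*(-3/2)^2) = 242859/114929

Answer: Gamma_uuu = -344/409, Gamma_uuv = 70644/114929, Gamma_uvv = -211968/114929, Gamma_vuu = -852/409, Gamma_vuv = 279576/114929, Gamma_vvv = -267720/114929; accelerations (d^2u/dtau^2, d^2v/dtau^2) = (395128/114929, 242859/114929)


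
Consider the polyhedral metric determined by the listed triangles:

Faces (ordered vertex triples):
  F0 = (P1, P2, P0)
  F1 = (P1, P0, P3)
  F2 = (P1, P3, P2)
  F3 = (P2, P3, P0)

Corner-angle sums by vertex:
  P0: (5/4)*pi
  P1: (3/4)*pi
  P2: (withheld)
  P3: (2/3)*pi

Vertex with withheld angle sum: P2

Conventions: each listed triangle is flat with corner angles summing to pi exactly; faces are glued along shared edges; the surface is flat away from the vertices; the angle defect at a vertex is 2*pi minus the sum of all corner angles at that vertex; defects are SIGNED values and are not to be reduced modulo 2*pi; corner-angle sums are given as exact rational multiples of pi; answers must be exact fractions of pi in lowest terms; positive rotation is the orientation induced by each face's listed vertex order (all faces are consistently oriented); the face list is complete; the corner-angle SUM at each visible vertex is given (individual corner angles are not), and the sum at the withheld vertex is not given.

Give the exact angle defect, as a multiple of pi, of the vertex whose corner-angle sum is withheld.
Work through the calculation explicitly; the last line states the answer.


V = 4, E = 6, F = 4; chi = V - E + F = 2
Gauss-Bonnet: total defect = 2*pi*chi = 4*pi; visible defects sum to (10/3)*pi

Answer: defect(P2) = (2/3)*pi


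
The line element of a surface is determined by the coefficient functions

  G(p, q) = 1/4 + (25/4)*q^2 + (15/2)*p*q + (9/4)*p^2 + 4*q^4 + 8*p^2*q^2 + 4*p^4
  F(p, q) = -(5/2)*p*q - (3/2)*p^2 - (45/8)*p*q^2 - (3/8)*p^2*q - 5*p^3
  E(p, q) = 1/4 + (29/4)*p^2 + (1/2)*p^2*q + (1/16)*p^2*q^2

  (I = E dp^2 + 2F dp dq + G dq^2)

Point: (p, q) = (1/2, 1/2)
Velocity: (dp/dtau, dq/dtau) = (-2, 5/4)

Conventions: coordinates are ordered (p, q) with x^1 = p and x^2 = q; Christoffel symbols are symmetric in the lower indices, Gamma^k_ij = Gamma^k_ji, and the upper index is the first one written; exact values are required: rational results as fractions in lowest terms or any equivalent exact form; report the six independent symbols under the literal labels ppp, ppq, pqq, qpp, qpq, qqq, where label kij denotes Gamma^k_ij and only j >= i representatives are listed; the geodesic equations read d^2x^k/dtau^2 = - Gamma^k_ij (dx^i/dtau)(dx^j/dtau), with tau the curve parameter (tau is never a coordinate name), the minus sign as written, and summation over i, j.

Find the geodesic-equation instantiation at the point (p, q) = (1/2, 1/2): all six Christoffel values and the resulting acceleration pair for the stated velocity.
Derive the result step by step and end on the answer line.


E = 545/256, F = -19/8, G = 21/4 at the point
E_p = 481/64, E_q = 9/64, F_p = -259/32, F_q = -133/32, G_p = 10, G_q = 14
EG - F^2 = 5669/1024;  g^inv = (1024/5669) * [[21/4, 19/8], [19/8, 545/256]]
first-kind symbols [ij,l] = (1/2)(d_i g_jl + d_j g_il - d_l g_ij): [pp,p] = E_p/2 = 481/128, [pp,q] = F_p - E_q/2 = -1045/128, [pq,p] = E_q/2 = 9/128, [pq,q] = G_p/2 = 5, [qq,p] = F_q - G_p/2 = -293/32, [qq,q] = G_q/2 = 7
Gamma^p_ij = (G*[ij,p] - F*[ij,q])/(EG - F^2), Gamma^q_ij = (E*[ij,q] - F*[ij,p])/(EG - F^2)
Gamma_ppp = 347/5669, Gamma_ppq = 12538/5669, Gamma_pqq = -32200/5669, Gamma_qpp = -277077/181408, Gamma_qpq = 11071/5669, Gamma_qqq = -7008/5669
d^2p/dtau^2 = -(Gamma_ppp*(-2)^2 + 2*Gamma_ppq*(-2)*(5/4) + Gamma_pqq*(5/4)^2) = 223229/11338
d^2q/dtau^2 = -(Gamma_qpp*(-2)^2 + 2*Gamma_qpq*(-2)*(5/4) + Gamma_qqq*(5/4)^2) = 807517/45352

Answer: Gamma_ppp = 347/5669, Gamma_ppq = 12538/5669, Gamma_pqq = -32200/5669, Gamma_qpp = -277077/181408, Gamma_qpq = 11071/5669, Gamma_qqq = -7008/5669; accelerations (d^2p/dtau^2, d^2q/dtau^2) = (223229/11338, 807517/45352)


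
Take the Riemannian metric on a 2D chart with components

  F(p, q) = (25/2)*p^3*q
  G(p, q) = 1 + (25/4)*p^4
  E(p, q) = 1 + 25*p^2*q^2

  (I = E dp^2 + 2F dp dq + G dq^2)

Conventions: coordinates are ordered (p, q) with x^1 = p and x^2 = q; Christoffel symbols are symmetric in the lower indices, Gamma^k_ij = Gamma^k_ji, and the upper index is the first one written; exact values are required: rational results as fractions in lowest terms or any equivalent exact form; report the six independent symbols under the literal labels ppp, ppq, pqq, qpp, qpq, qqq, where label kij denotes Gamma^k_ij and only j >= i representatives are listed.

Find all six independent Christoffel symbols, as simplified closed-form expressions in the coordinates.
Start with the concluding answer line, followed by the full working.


Answer: Gamma_ppp = 100*p*q^2/(25*p^4 + 100*p^2*q^2 + 4), Gamma_ppq = 100*p^2*q/(25*p^4 + 100*p^2*q^2 + 4), Gamma_pqq = 0, Gamma_qpp = 50*p^2*q/(25*p^4 + 100*p^2*q^2 + 4), Gamma_qpq = 50*p^3/(25*p^4 + 100*p^2*q^2 + 4), Gamma_qqq = 0

E = 1 + 25*p^2*q^2; F = (25/2)*p^3*q; G = 1 + (25/4)*p^4
Gamma^k_ij = (1/2) g^{kl} (d_i g_jl + d_j g_il - d_l g_ij), with g^inv = (1/(EG-F^2)) [[G, -F], [-F, E]]
first partials: E_p = 50*p*q^2, E_q = 50*p^2*q, F_p = (75/2)*p^2*q, F_q = (25/2)*p^3, G_p = 25*p^3, G_q = 0
D = EG - F^2 = 1 + 25*p^2*q^2 + (25/4)*p^4
expanded: Gamma^p_pp = (G E_p - 2F F_p + F E_q)/(2D), Gamma^p_pq = (G E_q - F G_p)/(2D), Gamma^p_qq = (2G F_q - G G_p - F G_q)/(2D), Gamma^q_pp = (2E F_p - E E_q - F E_p)/(2D), Gamma^q_pq = (E G_p - F E_q)/(2D), Gamma^q_qq = (E G_q - 2F F_q + F G_p)/(2D); substitute and cancel common factors


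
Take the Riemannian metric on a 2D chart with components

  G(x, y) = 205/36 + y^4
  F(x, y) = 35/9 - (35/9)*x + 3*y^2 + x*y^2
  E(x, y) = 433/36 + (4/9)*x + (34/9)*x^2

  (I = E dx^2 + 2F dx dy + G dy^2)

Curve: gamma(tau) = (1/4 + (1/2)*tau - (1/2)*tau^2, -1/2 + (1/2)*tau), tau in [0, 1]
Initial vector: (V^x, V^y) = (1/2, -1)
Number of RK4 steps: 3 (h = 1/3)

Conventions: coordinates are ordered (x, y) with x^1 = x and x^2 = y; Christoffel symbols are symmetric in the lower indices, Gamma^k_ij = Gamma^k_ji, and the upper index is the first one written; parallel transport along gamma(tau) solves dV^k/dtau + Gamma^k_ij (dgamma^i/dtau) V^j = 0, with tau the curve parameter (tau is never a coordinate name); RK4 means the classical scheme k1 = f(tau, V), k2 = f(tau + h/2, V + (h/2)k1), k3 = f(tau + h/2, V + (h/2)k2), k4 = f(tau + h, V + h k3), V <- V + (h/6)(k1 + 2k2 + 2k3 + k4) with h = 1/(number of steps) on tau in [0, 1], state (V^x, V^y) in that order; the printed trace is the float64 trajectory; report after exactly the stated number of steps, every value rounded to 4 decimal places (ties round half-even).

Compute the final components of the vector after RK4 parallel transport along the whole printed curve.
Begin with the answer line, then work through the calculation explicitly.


Answer: V^x = 0.4253, V^y = -0.9620

gamma'(tau) = (1/2 - tau, 1/2); f(tau, V)^k = -Gamma^k_ij(gamma(tau)) gamma'^i(tau) V^j; h = 1/3; intermediate values shown to 6 dp
curve data and Christoffel symbols at the stage parameters:
  tau = 0.000000: gamma = (0.250000, -0.500000), gamma' = (0.500000, 0.500000); Gamma_xxx = 0.353820, Gamma_xxy = 0.000000, Gamma_xyy = -0.310066, Gamma_yxx = -0.861280, Gamma_yxy = 0.000000, Gamma_yyy = 0.157425
  tau = 0.166667: gamma = (0.319444, -0.416667), gamma' = (0.333333, 0.500000); Gamma_xxx = 0.327786, Gamma_xxy = 0.000000, Gamma_xyy = -0.249959, Gamma_yxx = -0.833545, Gamma_yxy = 0.000000, Gamma_yyy = 0.115452
  tau = 0.333333: gamma = (0.361111, -0.333333), gamma' = (0.166667, 0.500000); Gamma_xxx = 0.309201, Gamma_xxy = 0.000000, Gamma_xyy = -0.195887, Gamma_yxx = -0.816831, Gamma_yxy = 0.000000, Gamma_yyy = 0.085122
  tau = 0.500000: gamma = (0.375000, -0.250000), gamma' = (0.000000, 0.500000); Gamma_xxx = 0.296719, Gamma_xxy = 0.000000, Gamma_xyy = -0.145464, Gamma_yxx = -0.809036, Gamma_yxy = 0.000000, Gamma_yyy = 0.061946
  tau = 0.666667: gamma = (0.361111, -0.166667), gamma' = (-0.166667, 0.500000); Gamma_xxx = 0.289573, Gamma_xxy = 0.000000, Gamma_xyy = -0.096941, Gamma_yxx = -0.809032, Gamma_yxy = 0.000000, Gamma_yyy = 0.042254
  tau = 0.833333: gamma = (0.319444, -0.083333), gamma' = (-0.333333, 0.500000); Gamma_xxx = 0.287421, Gamma_xxy = 0.000000, Gamma_xyy = -0.048895, Gamma_yxx = -0.816449, Gamma_yxy = 0.000000, Gamma_yyy = 0.022720
  tau = 1.000000: gamma = (0.250000, 0.000000), gamma' = (-0.500000, 0.500000); Gamma_xxx = 0.290277, Gamma_xxy = 0.000000, Gamma_xyy = 0.000000, Gamma_yxx = -0.831605, Gamma_yxy = 0.000000, Gamma_yyy = 0.000000
step 0: V^x = 0.5000, V^y = -1.0000
step 1: k1 = (-0.243488, 0.294033), k2 = (-0.169052, 0.182546), k3 = (-0.172729, 0.187065), k4 = (-0.114636, 0.100138); V <- V + (h/6)(k1 + 2k2 + 2k3 + k4): V^x = 0.4421, V^y = -0.9370
step 2: k1 = (-0.114561, 0.100072), k2 = (-0.066939, 0.028506), k3 = (-0.067807, 0.028876), k4 = (-0.024705, -0.036975); V <- V + (h/6)(k1 + 2k2 + 2k3 + k4): V^x = 0.4194, V^y = -0.9272
step 3: k1 = (-0.024697, -0.036966), k2 = (0.016972, -0.102422), k3 = (0.017370, -0.104189), k4 = (0.061714, -0.176803); V <- V + (h/6)(k1 + 2k2 + 2k3 + k4): V^x = 0.4253, V^y = -0.9620


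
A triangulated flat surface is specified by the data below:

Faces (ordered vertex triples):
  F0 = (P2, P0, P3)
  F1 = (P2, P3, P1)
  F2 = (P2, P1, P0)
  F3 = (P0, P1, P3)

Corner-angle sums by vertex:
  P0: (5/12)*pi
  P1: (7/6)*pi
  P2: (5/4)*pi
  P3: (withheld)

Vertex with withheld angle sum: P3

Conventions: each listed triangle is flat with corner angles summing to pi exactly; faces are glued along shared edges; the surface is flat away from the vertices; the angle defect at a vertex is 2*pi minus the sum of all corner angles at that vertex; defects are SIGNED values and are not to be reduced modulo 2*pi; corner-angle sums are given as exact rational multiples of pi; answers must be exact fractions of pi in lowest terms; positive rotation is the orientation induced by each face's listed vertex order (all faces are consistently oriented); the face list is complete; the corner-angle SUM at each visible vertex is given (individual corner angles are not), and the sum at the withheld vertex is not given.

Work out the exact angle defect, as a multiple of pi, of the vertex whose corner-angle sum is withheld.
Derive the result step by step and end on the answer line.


V = 4, E = 6, F = 4; chi = V - E + F = 2
Gauss-Bonnet: total defect = 2*pi*chi = 4*pi; visible defects sum to (19/6)*pi

Answer: defect(P3) = (5/6)*pi


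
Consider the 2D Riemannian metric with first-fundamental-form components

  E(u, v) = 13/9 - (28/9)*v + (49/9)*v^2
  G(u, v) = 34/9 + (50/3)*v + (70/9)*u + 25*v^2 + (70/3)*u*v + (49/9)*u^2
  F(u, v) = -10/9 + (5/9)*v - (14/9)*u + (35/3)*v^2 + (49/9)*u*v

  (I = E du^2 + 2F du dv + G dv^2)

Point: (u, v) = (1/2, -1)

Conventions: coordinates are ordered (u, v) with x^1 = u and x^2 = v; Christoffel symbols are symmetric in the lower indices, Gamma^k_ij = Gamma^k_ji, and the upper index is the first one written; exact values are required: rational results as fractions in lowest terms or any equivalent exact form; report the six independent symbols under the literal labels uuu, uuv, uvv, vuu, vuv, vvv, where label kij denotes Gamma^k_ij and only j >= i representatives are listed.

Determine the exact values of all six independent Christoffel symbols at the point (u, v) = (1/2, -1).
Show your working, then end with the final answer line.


E = 10, F = 13/2, G = 205/36 at the point
E_u = 0, E_v = -14, F_u = -7, F_v = -361/18, G_u = -91/9, G_v = -65/3
EG - F^2 = 529/36;  g^inv = (36/529) * [[205/36, -13/2], [-13/2, 10]]
first-kind symbols [ij,l] = (1/2)(d_i g_jl + d_j g_il - d_l g_ij): [uu,u] = E_u/2 = 0, [uu,v] = F_u - E_v/2 = 0, [uv,u] = E_v/2 = -7, [uv,v] = G_u/2 = -91/18, [vv,u] = F_v - G_u/2 = -15, [vv,v] = G_v/2 = -65/6
Gamma^u_ij = (G*[ij,u] - F*[ij,v])/(EG - F^2), Gamma^v_ij = (E*[ij,v] - F*[ij,u])/(EG - F^2)

Answer: Gamma_uuu = 0, Gamma_uuv = -252/529, Gamma_uvv = -540/529, Gamma_vuu = 0, Gamma_vuv = -182/529, Gamma_vvv = -390/529


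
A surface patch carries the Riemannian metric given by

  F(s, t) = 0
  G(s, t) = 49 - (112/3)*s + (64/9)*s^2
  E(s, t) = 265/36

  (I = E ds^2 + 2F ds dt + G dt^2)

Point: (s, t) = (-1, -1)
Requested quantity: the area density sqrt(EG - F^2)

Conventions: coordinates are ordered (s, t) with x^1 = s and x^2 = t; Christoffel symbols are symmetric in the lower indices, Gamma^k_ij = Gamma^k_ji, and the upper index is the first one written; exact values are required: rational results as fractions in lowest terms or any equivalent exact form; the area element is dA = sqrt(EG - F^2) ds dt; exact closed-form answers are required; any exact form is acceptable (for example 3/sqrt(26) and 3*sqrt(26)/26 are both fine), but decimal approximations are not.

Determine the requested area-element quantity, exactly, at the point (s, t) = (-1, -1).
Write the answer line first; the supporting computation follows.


Answer: sqrt(EG - F^2) = 29*sqrt(265)/18

E = 265/36, F = 0, G = 841/9; EG - F^2 = 222865/324


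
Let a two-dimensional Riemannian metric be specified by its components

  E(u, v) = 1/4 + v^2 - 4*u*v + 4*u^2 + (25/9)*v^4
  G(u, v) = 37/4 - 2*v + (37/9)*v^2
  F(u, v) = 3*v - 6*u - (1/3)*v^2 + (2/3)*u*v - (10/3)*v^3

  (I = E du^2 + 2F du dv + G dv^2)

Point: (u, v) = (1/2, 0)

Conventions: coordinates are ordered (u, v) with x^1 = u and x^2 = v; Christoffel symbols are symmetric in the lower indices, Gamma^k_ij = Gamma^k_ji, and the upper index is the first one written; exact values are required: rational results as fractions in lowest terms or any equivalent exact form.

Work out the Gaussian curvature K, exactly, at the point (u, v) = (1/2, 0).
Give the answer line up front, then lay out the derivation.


Answer: K = -2704/5043

E = 5/4, F = -3, G = 37/4, EG - F^2 = 41/16 at the point
E_u = 4, E_v = -2, F_u = -6, F_v = 10/3, G_u = 0, G_v = -2
E_vv = 2, F_uv = 2/3, G_uu = 0
Compute both Brioschi determinants and normalise by (EG - F^2)^2.
M1 = [[-E_vv/2 + F_uv - G_uu/2, E_u/2, F_u - E_v/2], [F_v - G_u/2, E, F], [G_v/2, F, G]] = [[-1/3, 2, -5], [10/3, 5/4, -3], [-1, -3, 37/4]]; det M1 = -613/48
M2 = [[0, E_v/2, G_u/2], [E_v/2, E, F], [G_u/2, F, G]] = [[0, -1, 0], [-1, 5/4, -3], [0, -3, 37/4]]; det M2 = -37/4
det M1 - det M2 = -169/48; K = -169/48 / (41/16)^2 = -2704/5043


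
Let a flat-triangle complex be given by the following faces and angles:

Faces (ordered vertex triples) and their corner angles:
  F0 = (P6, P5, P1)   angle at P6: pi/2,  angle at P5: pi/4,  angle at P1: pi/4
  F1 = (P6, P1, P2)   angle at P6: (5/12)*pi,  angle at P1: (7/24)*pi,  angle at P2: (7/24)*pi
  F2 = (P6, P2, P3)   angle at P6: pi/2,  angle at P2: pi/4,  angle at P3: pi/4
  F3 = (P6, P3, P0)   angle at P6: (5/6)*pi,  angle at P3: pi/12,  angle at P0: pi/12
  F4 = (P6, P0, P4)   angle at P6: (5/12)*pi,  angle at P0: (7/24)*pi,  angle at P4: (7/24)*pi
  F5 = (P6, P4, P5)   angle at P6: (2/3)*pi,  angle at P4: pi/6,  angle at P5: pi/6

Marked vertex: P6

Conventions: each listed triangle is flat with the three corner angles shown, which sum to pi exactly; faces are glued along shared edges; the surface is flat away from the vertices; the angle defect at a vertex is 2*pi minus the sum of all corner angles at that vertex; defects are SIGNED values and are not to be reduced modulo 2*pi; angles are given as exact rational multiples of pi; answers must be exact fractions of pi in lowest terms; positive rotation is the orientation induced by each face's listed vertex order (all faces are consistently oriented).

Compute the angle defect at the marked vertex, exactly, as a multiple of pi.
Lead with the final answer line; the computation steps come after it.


Answer: defect(P6) = (-4/3)*pi

Sum of corner angles at P6: (10/3)*pi
defect = 2*pi - (10/3)*pi


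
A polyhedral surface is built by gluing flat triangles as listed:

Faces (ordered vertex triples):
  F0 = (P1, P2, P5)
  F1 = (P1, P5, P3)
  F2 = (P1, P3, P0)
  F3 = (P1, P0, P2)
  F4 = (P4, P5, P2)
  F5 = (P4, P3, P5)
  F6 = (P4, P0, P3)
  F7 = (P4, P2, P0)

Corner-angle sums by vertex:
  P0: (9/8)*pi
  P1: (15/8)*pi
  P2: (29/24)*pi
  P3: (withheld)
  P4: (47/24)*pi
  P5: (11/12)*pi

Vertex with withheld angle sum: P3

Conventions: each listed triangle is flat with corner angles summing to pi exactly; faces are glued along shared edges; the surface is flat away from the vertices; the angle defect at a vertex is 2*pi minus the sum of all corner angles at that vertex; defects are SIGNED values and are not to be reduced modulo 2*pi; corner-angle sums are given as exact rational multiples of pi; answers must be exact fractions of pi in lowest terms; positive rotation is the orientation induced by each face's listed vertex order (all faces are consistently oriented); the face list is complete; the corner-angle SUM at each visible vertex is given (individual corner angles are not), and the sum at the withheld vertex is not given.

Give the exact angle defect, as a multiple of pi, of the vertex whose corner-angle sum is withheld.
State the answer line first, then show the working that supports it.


Answer: defect(P3) = (13/12)*pi

V = 6, E = 12, F = 8; chi = V - E + F = 2
Gauss-Bonnet: total defect = 2*pi*chi = 4*pi; visible defects sum to (35/12)*pi


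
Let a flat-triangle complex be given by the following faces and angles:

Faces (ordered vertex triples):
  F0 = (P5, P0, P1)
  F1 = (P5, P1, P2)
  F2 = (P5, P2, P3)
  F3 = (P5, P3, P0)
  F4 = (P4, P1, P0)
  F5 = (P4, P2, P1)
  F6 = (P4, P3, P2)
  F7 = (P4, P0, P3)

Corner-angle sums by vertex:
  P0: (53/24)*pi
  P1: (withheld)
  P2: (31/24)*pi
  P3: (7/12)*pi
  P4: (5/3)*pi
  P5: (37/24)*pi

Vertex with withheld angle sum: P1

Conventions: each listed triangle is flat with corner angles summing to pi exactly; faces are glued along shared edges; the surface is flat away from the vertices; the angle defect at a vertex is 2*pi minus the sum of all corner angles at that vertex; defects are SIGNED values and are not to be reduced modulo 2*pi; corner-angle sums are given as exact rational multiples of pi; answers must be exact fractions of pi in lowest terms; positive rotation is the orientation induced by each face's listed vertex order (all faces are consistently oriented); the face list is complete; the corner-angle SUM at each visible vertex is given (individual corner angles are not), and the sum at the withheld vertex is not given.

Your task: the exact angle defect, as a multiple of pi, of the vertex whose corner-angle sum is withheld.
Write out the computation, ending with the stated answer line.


V = 6, E = 12, F = 8; chi = V - E + F = 2
Gauss-Bonnet: total defect = 2*pi*chi = 4*pi; visible defects sum to (65/24)*pi

Answer: defect(P1) = (31/24)*pi


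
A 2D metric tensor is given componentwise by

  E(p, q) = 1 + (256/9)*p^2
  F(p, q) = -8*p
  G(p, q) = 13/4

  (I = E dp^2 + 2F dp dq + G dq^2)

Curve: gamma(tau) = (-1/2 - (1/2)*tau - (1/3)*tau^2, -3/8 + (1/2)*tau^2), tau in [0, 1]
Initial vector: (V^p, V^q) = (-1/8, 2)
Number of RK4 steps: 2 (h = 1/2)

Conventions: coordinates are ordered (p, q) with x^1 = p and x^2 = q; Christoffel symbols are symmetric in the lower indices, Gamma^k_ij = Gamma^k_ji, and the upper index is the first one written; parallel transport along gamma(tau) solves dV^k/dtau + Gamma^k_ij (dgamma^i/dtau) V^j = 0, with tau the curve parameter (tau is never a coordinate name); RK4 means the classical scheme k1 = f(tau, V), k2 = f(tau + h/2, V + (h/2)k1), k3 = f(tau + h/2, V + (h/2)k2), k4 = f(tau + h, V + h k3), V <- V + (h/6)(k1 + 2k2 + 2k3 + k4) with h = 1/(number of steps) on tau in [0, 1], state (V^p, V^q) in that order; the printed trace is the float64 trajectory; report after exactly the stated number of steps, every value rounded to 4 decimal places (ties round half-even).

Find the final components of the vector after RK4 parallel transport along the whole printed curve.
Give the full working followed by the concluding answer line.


gamma'(tau) = (-1/2 - (2/3)*tau, tau); f(tau, V)^k = -Gamma^k_ij(gamma(tau)) gamma'^i(tau) V^j; h = 1/2; intermediate values shown to 6 dp
curve data and Christoffel symbols at the stage parameters:
  tau = 0.000000: gamma = (-0.500000, -0.375000), gamma' = (-0.500000, 0.000000); Gamma_ppp = -1.372654, Gamma_ppq = 0.000000, Gamma_pqq = 0.000000, Gamma_qpp = -0.772118, Gamma_qpq = 0.000000, Gamma_qqq = 0.000000
  tau = 0.250000: gamma = (-0.645833, -0.343750), gamma' = (-0.666667, 0.250000); Gamma_ppp = -1.215438, Gamma_ppq = 0.000000, Gamma_pqq = 0.000000, Gamma_qpp = -0.529304, Gamma_qpq = 0.000000, Gamma_qqq = 0.000000
  tau = 0.500000: gamma = (-0.833333, -0.250000), gamma' = (-0.833333, 0.500000); Gamma_ppp = -1.030458, Gamma_ppq = 0.000000, Gamma_pqq = 0.000000, Gamma_qpp = -0.347779, Gamma_qpq = 0.000000, Gamma_qqq = 0.000000
  tau = 0.750000: gamma = (-1.062500, -0.093750), gamma' = (-1.000000, 0.750000); Gamma_ppp = -0.854674, Gamma_ppq = 0.000000, Gamma_pqq = 0.000000, Gamma_qpp = -0.226237, Gamma_qpq = 0.000000, Gamma_qqq = 0.000000
  tau = 1.000000: gamma = (-1.333333, 0.125000), gamma' = (-1.166667, 1.000000); Gamma_ppp = -0.704708, Gamma_ppq = 0.000000, Gamma_pqq = 0.000000, Gamma_qpp = -0.148649, Gamma_qpq = 0.000000, Gamma_qqq = 0.000000
step 0: V^p = -0.1250, V^q = 2.0000
step 1: k1 = (0.085791, 0.048257), k2 = (0.083908, 0.036540), k3 = (0.084289, 0.036707), k4 = (0.071149, 0.024013); V <- V + (h/6)(k1 + 2k2 + 2k3 + k4): V^p = -0.0839, V^q = 2.0182
step 2: k1 = (0.072037, 0.024312), k2 = (0.056306, 0.014904), k3 = (0.059667, 0.015794), k4 = (0.044442, 0.009375); V <- V + (h/6)(k1 + 2k2 + 2k3 + k4): V^p = -0.0549, V^q = 2.0262

Answer: V^p = -0.0549, V^q = 2.0262


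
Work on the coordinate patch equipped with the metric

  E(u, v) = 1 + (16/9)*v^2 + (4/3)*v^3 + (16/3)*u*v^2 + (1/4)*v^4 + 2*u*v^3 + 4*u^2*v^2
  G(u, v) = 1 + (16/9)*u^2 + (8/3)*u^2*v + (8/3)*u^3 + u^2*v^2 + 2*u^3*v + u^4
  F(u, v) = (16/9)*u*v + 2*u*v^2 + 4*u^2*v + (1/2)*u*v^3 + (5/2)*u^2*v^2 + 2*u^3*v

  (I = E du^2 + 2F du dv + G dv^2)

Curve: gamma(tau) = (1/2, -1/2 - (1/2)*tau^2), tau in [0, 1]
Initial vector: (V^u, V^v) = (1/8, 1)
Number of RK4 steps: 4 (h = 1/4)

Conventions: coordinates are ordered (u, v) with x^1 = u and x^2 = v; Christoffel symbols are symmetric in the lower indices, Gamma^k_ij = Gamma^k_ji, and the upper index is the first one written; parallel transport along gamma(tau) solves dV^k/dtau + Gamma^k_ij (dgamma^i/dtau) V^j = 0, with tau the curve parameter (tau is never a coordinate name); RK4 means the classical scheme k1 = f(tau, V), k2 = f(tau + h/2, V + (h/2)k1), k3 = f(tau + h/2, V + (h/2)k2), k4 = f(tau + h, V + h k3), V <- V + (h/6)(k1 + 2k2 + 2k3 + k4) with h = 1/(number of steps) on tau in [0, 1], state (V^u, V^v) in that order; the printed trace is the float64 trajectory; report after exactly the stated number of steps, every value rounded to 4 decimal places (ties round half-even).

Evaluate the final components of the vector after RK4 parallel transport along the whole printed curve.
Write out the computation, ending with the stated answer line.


gamma'(tau) = (0, -tau); f(tau, V)^k = -Gamma^k_ij(gamma(tau)) gamma'^i(tau) V^j; h = 1/4; intermediate values shown to 6 dp
curve data and Christoffel symbols at the stage parameters:
  tau = 0.000000: gamma = (0.500000, -0.500000), gamma' = (0.000000, 0.000000); Gamma_uuu = 0.411805, Gamma_uuv = -0.754976, Gamma_uvv = -0.205903, Gamma_vuu = -0.263555, Gamma_vuv = 0.483185, Gamma_vvv = 0.131778
  tau = 0.125000: gamma = (0.500000, -0.507812), gamma' = (0.000000, -0.125000); Gamma_uuu = 0.419864, Gamma_uuv = -0.754678, Gamma_uvv = -0.206702, Gamma_vuu = -0.263523, Gamma_vuv = 0.473665, Gamma_vvv = 0.129734
  tau = 0.250000: gamma = (0.500000, -0.531250), gamma' = (0.000000, -0.250000); Gamma_uuu = 0.443691, Gamma_uuv = -0.752534, Gamma_uvv = -0.208796, Gamma_vuu = -0.262967, Gamma_vuv = 0.446012, Gamma_vvv = 0.123749
  tau = 0.375000: gamma = (0.500000, -0.570312), gamma' = (0.000000, -0.375000); Gamma_uuu = 0.482171, Gamma_uuv = -0.745273, Gamma_uvv = -0.211362, Gamma_vuu = -0.260676, Gamma_vuv = 0.402917, Gamma_vvv = 0.114269
  tau = 0.500000: gamma = (0.500000, -0.625000), gamma' = (0.000000, -0.500000); Gamma_uuu = 0.533327, Gamma_uuv = -0.728881, Gamma_uvv = -0.213331, Gamma_vuu = -0.255117, Gamma_vuv = 0.348660, Gamma_vvv = 0.102047
  tau = 0.625000: gamma = (0.500000, -0.695312), gamma' = (0.000000, -0.625000); Gamma_uuu = 0.594422, Gamma_uuv = -0.700171, Gamma_uvv = -0.213725, Gamma_vuu = -0.244977, Gamma_vuv = 0.288560, Gamma_vvv = 0.088082
  tau = 0.750000: gamma = (0.500000, -0.781250), gamma' = (0.000000, -0.750000); Gamma_uuu = 0.662374, Gamma_uuv = -0.657958, Gamma_uvv = -0.211960, Gamma_vuu = -0.229576, Gamma_vuv = 0.228045, Gamma_vvv = 0.073464
  tau = 0.875000: gamma = (0.500000, -0.882812), gamma' = (0.000000, -0.875000); Gamma_uuu = 0.734399, Gamma_uuv = -0.603334, Gamma_uvv = -0.207971, Gamma_vuu = -0.208973, Gamma_vuv = 0.171679, Gamma_vvv = 0.059178
  tau = 1.000000: gamma = (0.500000, -1.000000), gamma' = (0.000000, -1.000000); Gamma_uuu = 0.808576, Gamma_uuv = -0.539051, Gamma_uvv = -0.202144, Gamma_vuu = -0.183767, Gamma_vuv = 0.122511, Gamma_vvv = 0.045942
step 0: V^u = 0.1250, V^v = 1.0000
step 1: k1 = (0.000000, 0.000000), k2 = (-0.037630, 0.023618), k3 = (-0.037262, 0.023387), k4 = (-0.074268, 0.044017); V <- V + (h/6)(k1 + 2k2 + 2k3 + k4): V^u = 0.1157, V^v = 1.0058
step 2: k1 = (-0.074259, 0.044012), k2 = (-0.109884, 0.059407), k3 = (-0.108792, 0.058816), k4 = (-0.141088, 0.067490); V <- V + (h/6)(k1 + 2k2 + 2k3 + k4): V^u = 0.0885, V^v = 1.0202
step 3: k1 = (-0.141067, 0.067479), k2 = (-0.168407, 0.069405), k3 = (-0.166944, 0.068802), k4 = (-0.187984, 0.065154); V <- V + (h/6)(k1 + 2k2 + 2k3 + k4): V^u = 0.0468, V^v = 1.0373
step 4: k1 = (-0.187999, 0.065159), k2 = (-0.202550, 0.057636), k3 = (-0.201419, 0.057314), k4 = (-0.210669, 0.047879); V <- V + (h/6)(k1 + 2k2 + 2k3 + k4): V^u = -0.0035, V^v = 1.0516

Answer: V^u = -0.0035, V^v = 1.0516
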